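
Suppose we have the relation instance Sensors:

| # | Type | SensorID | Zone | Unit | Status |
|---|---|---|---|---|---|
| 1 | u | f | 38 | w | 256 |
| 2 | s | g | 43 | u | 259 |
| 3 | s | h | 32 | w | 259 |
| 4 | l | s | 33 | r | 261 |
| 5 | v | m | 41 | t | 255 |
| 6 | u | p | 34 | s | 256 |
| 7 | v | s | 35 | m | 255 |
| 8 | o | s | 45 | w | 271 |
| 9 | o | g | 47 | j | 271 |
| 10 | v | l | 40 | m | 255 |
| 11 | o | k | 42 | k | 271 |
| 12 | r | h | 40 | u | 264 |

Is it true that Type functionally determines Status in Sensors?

Type=u: rows 1, 6 → Status = 256, 256 ✓
Type=s: rows 2, 3 → Status = 259, 259 ✓
Type=l: row 4 → Status = 261 ✓
Type=v: rows 5, 7, 10 → Status = 255, 255, 255 ✓
Type=o: rows 8, 9, 11 → Status = 271, 271, 271 ✓
Type=r: row 12 → Status = 264 ✓
Every Type value is associated with a single Status value, so Type → Status holds.

Yes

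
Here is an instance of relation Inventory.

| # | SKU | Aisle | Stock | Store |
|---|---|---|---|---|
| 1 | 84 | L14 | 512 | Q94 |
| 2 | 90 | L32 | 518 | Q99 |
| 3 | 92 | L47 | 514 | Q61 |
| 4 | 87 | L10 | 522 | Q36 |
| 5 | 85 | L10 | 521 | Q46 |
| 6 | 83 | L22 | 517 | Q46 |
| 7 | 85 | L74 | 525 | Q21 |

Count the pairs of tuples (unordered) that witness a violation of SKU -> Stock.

1

SKU=85: violating pairs (5,7) — 1 pair.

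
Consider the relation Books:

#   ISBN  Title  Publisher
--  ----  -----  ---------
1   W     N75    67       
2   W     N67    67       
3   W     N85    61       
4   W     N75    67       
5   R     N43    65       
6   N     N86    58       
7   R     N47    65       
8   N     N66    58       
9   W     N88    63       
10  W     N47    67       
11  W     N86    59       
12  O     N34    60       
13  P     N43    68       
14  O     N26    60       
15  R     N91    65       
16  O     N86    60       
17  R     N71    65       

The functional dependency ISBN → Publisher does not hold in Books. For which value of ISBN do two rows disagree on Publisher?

W

ISBN=W: rows 1, 2, 3, 4, 9, 10, 11 → Publisher takes values {67, 61, 63, 59} — violation
ISBN=R: rows 5, 7, 15, 17 → Publisher = 65, 65, 65, 65 ✓
ISBN=N: rows 6, 8 → Publisher = 58, 58 ✓
ISBN=O: rows 12, 14, 16 → Publisher = 60, 60, 60 ✓
ISBN=P: row 13 → Publisher = 68 ✓
The only ISBN value with inconsistent Publisher is ISBN=W.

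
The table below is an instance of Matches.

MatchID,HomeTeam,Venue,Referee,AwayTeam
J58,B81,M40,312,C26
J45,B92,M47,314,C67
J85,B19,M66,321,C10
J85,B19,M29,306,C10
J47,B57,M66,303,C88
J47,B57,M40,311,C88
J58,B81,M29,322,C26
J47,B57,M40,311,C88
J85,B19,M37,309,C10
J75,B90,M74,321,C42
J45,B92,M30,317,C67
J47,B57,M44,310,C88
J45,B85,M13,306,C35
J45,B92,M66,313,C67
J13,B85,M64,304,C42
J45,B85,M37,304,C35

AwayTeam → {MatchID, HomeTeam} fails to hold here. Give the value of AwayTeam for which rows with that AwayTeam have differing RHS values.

AwayTeam=C26: 2 rows → {MatchID,HomeTeam} = (J58, B81), (J58, B81) ✓
AwayTeam=C67: 3 rows → {MatchID,HomeTeam} = (J45, B92), (J45, B92), (J45, B92) ✓
AwayTeam=C10: 3 rows → {MatchID,HomeTeam} = (J85, B19), (J85, B19), (J85, B19) ✓
AwayTeam=C88: 4 rows → {MatchID,HomeTeam} = (J47, B57), (J47, B57), (J47, B57), (J47, B57) ✓
AwayTeam=C42: 2 rows → {MatchID,HomeTeam} takes values {(J75, B90), (J13, B85)} — violation
AwayTeam=C35: 2 rows → {MatchID,HomeTeam} = (J45, B85), (J45, B85) ✓
The only AwayTeam value with inconsistent RHS is AwayTeam=C42.

C42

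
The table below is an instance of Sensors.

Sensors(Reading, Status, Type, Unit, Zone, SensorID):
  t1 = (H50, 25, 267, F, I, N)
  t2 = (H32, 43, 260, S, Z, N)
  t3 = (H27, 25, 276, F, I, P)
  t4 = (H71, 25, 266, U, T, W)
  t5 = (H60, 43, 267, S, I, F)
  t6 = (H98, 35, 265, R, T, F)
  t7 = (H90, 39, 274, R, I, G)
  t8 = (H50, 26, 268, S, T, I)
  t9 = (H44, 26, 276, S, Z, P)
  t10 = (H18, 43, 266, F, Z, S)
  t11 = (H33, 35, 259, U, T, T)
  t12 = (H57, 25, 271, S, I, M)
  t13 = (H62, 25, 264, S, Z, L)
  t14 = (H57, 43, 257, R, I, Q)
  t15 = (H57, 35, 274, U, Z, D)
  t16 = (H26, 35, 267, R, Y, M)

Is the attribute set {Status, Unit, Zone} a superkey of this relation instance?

Rows 1 and 3 have the same {Status, Unit, Zone} value (Status=25, Unit=F, Zone=I) but are distinct tuples, so {Status, Unit, Zone} does not determine every attribute — not a superkey.

No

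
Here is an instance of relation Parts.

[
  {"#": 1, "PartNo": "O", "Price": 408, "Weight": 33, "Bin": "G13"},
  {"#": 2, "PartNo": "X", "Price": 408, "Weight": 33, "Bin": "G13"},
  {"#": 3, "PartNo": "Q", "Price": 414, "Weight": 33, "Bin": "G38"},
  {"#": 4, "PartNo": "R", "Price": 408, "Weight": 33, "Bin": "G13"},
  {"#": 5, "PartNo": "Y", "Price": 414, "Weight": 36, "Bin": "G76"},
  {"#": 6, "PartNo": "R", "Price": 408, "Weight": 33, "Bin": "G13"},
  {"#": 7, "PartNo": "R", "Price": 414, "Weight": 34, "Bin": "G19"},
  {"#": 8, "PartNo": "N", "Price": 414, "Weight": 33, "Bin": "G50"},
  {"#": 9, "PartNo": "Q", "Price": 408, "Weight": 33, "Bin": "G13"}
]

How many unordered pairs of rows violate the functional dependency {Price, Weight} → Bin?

1

(Price=408, Weight=33): all 5 rows agree on Bin — 0 pairs.
(Price=414, Weight=33): violating pairs (3,8) — 1 pair.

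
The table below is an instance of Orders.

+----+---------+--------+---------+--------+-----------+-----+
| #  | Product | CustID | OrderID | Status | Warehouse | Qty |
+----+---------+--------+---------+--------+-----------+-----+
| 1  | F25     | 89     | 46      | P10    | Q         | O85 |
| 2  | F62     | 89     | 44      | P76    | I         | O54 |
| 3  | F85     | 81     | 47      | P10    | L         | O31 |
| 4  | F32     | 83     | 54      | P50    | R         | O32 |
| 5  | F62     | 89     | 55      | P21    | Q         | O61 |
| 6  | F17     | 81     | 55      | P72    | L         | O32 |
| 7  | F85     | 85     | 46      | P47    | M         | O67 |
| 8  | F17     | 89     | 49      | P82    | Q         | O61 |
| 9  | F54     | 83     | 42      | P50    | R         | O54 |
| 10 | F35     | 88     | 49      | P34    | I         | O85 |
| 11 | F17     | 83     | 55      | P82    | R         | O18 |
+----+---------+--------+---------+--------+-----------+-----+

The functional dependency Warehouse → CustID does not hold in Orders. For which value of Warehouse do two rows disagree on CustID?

I

Warehouse=Q: rows 1, 5, 8 → CustID = 89, 89, 89 ✓
Warehouse=I: rows 2, 10 → CustID takes values {89, 88} — violation
Warehouse=L: rows 3, 6 → CustID = 81, 81 ✓
Warehouse=R: rows 4, 9, 11 → CustID = 83, 83, 83 ✓
Warehouse=M: row 7 → CustID = 85 ✓
The only Warehouse value with inconsistent CustID is Warehouse=I.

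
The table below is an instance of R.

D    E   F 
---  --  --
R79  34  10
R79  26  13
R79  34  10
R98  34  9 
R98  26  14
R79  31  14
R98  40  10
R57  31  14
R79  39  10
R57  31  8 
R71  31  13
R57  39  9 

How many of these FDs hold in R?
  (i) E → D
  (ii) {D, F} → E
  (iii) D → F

0

(i) E → D: E=34: 3 rows → D takes values {R79, R98} — violation; E=26: 2 rows → D takes values {R79, R98} — violation; E=31: 4 rows → D takes values {R79, R57, R71} — violation; E=39: 2 rows → D takes values {R79, R57} — violation — fails.
(ii) {D, F} → E: (D=R79, F=10): 3 rows → E takes values {34, 39} — violation — fails.
(iii) D → F: D=R79: 5 rows → F takes values {10, 13, 14} — violation; D=R98: 3 rows → F takes values {9, 14, 10} — violation; D=R57: 3 rows → F takes values {14, 8, 9} — violation — fails.
None of the 3 dependencies hold.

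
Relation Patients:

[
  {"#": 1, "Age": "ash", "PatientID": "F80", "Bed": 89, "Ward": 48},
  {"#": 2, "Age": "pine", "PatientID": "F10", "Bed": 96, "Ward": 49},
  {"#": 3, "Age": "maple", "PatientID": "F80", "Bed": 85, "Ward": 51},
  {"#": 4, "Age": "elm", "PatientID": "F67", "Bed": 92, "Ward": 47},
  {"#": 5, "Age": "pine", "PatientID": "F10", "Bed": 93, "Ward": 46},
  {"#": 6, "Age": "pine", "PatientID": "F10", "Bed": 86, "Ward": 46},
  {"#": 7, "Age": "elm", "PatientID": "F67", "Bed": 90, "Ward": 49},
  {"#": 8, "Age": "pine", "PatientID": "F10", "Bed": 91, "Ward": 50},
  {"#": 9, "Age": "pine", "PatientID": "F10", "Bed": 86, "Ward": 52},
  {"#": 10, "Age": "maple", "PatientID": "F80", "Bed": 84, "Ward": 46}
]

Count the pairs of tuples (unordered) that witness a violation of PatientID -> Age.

2

PatientID=F80: violating pairs (1,3), (1,10) — 2 pairs.
PatientID=F10: all 5 rows agree on Age — 0 pairs.
PatientID=F67: all 2 rows agree on Age — 0 pairs.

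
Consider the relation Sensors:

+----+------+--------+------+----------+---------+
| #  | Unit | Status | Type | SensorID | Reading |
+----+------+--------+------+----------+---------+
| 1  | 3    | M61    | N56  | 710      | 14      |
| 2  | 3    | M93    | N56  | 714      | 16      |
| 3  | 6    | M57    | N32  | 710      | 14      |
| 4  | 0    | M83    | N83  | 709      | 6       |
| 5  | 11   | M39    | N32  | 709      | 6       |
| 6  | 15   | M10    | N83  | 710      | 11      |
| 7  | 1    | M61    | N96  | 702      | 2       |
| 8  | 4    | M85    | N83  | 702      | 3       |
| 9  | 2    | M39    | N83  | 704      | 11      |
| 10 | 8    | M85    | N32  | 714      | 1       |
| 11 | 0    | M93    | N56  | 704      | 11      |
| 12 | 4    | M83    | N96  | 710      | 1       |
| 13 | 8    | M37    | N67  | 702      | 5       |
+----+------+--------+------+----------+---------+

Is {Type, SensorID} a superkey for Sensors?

Yes

All 13 rows have distinct {Type, SensorID} values, so {Type, SensorID} → (all attributes) holds and {Type, SensorID} is a superkey.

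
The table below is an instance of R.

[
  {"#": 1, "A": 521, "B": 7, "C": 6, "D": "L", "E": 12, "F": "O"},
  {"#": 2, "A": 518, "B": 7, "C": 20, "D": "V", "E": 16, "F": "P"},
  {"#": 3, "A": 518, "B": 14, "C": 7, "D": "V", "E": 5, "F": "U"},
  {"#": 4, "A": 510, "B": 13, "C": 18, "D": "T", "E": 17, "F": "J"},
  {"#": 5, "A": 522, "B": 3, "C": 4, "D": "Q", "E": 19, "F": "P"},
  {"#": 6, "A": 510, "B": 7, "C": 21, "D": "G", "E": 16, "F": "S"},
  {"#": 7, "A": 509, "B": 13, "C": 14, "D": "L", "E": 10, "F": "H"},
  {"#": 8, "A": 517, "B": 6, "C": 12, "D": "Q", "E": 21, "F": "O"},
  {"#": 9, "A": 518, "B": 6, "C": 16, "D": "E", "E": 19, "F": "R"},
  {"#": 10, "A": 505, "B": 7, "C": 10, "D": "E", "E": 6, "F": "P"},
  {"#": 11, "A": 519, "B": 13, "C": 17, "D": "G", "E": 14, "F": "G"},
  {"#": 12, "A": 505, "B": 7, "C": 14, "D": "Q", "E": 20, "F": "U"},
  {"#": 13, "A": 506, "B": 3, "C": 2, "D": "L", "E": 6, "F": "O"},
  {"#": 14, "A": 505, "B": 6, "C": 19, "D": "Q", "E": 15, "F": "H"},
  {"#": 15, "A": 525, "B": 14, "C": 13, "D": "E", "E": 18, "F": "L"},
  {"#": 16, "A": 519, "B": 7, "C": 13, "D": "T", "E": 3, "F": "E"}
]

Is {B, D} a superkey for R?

No

Rows 8 and 14 have the same {B, D} value (B=6, D=Q) but are distinct tuples, so {B, D} does not determine every attribute — not a superkey.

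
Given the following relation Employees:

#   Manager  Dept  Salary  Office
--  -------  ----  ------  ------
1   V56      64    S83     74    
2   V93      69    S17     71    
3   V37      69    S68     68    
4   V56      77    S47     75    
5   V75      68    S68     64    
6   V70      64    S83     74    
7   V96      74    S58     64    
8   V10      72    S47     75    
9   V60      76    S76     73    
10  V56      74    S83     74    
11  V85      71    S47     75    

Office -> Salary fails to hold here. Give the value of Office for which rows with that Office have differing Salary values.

Office=74: rows 1, 6, 10 → Salary = S83, S83, S83 ✓
Office=71: row 2 → Salary = S17 ✓
Office=68: row 3 → Salary = S68 ✓
Office=75: rows 4, 8, 11 → Salary = S47, S47, S47 ✓
Office=64: rows 5, 7 → Salary takes values {S68, S58} — violation
Office=73: row 9 → Salary = S76 ✓
The only Office value with inconsistent Salary is Office=64.

64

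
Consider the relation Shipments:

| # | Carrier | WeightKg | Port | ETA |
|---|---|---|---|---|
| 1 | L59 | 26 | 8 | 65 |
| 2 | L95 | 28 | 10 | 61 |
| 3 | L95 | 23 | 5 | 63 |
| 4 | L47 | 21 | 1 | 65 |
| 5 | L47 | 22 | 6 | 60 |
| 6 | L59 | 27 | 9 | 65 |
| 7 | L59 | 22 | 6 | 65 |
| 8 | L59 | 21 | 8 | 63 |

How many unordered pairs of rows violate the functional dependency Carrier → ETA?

Carrier=L59: violating pairs (1,8), (6,8), (7,8) — 3 pairs.
Carrier=L95: violating pairs (2,3) — 1 pair.
Carrier=L47: violating pairs (4,5) — 1 pair.

5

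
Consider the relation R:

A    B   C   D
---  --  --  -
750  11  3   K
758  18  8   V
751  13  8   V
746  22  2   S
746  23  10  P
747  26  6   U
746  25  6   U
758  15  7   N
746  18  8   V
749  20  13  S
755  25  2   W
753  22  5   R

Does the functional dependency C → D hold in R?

C=3: 1 row → D = K ✓
C=8: 3 rows → D = V, V, V ✓
C=2: 2 rows → D takes values {S, W} — violation
C=10: 1 row → D = P ✓
C=6: 2 rows → D = U, U ✓
C=7: 1 row → D = N ✓
C=13: 1 row → D = S ✓
C=5: 1 row → D = R ✓
Two rows agree on C but differ on D, so C → D does not hold.

No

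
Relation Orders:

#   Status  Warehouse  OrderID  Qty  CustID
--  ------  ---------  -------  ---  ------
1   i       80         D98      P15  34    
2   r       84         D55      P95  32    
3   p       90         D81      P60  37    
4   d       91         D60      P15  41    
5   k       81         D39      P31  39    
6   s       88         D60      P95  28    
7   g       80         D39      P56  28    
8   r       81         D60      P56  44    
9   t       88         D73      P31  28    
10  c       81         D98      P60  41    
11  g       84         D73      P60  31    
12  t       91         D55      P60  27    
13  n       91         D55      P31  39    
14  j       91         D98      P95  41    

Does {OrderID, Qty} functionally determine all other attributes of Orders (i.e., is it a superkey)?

All 14 rows have distinct {OrderID, Qty} values, so {OrderID, Qty} → (all attributes) holds and {OrderID, Qty} is a superkey.

Yes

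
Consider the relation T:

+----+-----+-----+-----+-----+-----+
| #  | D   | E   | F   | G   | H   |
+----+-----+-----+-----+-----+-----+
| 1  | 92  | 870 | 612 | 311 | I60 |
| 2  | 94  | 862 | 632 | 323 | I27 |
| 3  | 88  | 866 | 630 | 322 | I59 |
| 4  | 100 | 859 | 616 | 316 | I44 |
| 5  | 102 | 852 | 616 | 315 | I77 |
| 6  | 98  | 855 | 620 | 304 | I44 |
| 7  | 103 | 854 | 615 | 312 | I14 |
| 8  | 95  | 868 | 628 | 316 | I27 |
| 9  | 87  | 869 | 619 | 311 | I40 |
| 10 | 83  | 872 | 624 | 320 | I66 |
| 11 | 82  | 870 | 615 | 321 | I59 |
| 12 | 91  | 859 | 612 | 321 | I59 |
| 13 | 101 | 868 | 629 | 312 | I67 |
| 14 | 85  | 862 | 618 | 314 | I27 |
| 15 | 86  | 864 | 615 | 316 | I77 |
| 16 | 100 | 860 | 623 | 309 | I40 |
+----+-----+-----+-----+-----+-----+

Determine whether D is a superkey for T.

No

Rows 4 and 16 have the same D value D=100 but are distinct tuples, so D does not determine every attribute — not a superkey.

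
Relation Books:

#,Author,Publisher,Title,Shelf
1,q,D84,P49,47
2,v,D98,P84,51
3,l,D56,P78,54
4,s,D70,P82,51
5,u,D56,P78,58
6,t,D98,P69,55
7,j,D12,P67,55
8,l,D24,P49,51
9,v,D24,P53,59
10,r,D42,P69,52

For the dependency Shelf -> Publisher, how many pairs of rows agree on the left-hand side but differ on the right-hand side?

4

Shelf=51: violating pairs (2,4), (2,8), (4,8) — 3 pairs.
Shelf=55: violating pairs (6,7) — 1 pair.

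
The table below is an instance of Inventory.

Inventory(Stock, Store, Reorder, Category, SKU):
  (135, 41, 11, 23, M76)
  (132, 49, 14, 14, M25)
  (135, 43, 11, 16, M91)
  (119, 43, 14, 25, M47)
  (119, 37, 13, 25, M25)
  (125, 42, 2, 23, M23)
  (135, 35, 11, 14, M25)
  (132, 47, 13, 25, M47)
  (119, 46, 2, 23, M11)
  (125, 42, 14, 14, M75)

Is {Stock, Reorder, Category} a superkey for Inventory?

All 10 rows have distinct {Stock, Reorder, Category} values, so {Stock, Reorder, Category} → (all attributes) holds and {Stock, Reorder, Category} is a superkey.

Yes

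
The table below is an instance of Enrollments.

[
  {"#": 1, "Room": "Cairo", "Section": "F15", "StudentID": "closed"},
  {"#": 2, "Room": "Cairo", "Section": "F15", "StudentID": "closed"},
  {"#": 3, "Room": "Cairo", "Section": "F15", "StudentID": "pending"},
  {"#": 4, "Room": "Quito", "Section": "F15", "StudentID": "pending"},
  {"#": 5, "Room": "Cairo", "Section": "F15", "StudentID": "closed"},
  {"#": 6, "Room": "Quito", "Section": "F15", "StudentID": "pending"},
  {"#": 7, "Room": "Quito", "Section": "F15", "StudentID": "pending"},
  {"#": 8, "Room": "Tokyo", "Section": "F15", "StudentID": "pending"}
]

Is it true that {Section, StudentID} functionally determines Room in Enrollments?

(Section=F15, StudentID=closed): rows 1, 2, 5 → Room = Cairo, Cairo, Cairo ✓
(Section=F15, StudentID=pending): rows 3, 4, 6, 7, 8 → Room takes values {Cairo, Quito, Tokyo} — violation
Two rows agree on {Section, StudentID} but differ on Room, so {Section, StudentID} -> Room does not hold.

No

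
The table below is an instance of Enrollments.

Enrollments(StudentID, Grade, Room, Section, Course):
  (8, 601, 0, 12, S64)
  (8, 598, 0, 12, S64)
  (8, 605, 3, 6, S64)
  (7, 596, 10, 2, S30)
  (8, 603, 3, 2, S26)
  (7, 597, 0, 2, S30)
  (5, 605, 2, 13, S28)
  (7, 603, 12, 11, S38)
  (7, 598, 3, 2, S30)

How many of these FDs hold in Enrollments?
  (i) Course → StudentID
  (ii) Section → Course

1

(i) Course → StudentID: every LHS value maps to a single RHS value — holds.
(ii) Section → Course: Section=2: 4 rows → Course takes values {S30, S26} — violation — fails.
1 of the 2 dependencies holds.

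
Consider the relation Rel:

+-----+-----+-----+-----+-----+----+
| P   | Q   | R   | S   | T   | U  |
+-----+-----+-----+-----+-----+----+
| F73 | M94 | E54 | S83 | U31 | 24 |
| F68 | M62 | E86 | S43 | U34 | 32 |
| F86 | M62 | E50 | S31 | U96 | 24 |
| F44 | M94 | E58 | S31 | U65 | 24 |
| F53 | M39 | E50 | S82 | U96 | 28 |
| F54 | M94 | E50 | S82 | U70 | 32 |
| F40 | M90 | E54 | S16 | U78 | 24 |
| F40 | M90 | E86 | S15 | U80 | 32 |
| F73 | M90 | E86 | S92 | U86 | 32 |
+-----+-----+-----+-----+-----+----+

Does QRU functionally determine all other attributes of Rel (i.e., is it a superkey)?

Two distinct rows share (Q=M90, R=E86, U=32), so QRU does not determine every attribute — not a superkey.

No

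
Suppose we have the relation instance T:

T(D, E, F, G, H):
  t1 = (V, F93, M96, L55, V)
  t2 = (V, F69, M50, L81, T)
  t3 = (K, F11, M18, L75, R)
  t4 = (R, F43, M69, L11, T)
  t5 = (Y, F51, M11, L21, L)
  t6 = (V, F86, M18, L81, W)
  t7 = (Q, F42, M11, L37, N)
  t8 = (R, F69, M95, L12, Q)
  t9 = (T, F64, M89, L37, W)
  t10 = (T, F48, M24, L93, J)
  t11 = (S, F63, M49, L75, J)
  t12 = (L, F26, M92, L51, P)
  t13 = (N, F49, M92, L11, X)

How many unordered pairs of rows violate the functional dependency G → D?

G=L81: all 2 rows agree on D — 0 pairs.
G=L75: violating pairs (3,11) — 1 pair.
G=L11: violating pairs (4,13) — 1 pair.
G=L37: violating pairs (7,9) — 1 pair.

3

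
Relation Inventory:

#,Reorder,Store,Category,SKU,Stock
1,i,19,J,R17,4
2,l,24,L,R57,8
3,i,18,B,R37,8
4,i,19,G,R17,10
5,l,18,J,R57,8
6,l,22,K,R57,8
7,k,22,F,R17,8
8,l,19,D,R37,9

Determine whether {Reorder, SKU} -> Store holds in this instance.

No

(Reorder=i, SKU=R17): rows 1, 4 → Store = 19, 19 ✓
(Reorder=l, SKU=R57): rows 2, 5, 6 → Store takes values {24, 18, 22} — violation
(Reorder=i, SKU=R37): row 3 → Store = 18 ✓
(Reorder=k, SKU=R17): row 7 → Store = 22 ✓
(Reorder=l, SKU=R37): row 8 → Store = 19 ✓
Two rows agree on {Reorder, SKU} but differ on Store, so {Reorder, SKU} -> Store does not hold.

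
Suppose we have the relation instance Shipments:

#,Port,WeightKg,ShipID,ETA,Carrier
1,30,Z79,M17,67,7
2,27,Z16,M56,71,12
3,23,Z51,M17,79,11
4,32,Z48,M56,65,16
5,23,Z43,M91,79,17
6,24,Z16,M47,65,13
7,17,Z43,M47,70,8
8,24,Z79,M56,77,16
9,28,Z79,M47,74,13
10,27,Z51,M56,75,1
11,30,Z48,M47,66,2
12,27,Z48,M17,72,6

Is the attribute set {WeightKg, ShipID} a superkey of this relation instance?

Yes

All 12 rows have distinct {WeightKg, ShipID} values, so {WeightKg, ShipID} → (all attributes) holds and {WeightKg, ShipID} is a superkey.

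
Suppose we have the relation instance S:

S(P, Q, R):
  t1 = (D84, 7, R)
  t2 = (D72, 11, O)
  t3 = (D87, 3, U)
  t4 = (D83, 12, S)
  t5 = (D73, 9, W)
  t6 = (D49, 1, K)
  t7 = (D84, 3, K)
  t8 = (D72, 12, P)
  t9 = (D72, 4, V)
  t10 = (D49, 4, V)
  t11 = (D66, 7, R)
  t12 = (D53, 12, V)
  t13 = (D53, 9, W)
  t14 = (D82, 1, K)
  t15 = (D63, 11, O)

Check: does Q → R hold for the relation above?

No

Q=7: rows 1, 11 → R = R, R ✓
Q=11: rows 2, 15 → R = O, O ✓
Q=3: rows 3, 7 → R takes values {U, K} — violation
Q=12: rows 4, 8, 12 → R takes values {S, P, V} — violation
Q=9: rows 5, 13 → R = W, W ✓
Q=1: rows 6, 14 → R = K, K ✓
Q=4: rows 9, 10 → R = V, V ✓
Two rows agree on Q but differ on R, so Q → R does not hold.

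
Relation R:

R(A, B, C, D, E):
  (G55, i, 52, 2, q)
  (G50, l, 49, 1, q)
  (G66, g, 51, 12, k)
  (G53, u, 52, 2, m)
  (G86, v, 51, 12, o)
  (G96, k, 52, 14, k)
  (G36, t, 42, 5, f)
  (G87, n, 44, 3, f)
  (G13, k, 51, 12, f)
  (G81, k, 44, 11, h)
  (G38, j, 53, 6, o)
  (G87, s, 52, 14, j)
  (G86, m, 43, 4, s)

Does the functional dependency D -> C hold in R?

D=2: 2 rows → C = 52, 52 ✓
D=1: 1 row → C = 49 ✓
D=12: 3 rows → C = 51, 51, 51 ✓
D=14: 2 rows → C = 52, 52 ✓
D=5: 1 row → C = 42 ✓
D=3: 1 row → C = 44 ✓
D=11: 1 row → C = 44 ✓
D=6: 1 row → C = 53 ✓
D=4: 1 row → C = 43 ✓
Every D value is associated with a single C value, so D -> C holds.

Yes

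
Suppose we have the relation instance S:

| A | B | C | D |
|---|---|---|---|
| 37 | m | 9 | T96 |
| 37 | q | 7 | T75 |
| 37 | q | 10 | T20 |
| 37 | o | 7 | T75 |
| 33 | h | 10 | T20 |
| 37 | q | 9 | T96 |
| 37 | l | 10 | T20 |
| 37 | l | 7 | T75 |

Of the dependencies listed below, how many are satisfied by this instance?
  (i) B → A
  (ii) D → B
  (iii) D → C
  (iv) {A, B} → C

2

(i) B → A: every LHS value maps to a single RHS value — holds.
(ii) D → B: D=T96: 2 rows → B takes values {m, q} — violation; D=T75: 3 rows → B takes values {q, o, l} — violation; D=T20: 3 rows → B takes values {q, h, l} — violation — fails.
(iii) D → C: every LHS value maps to a single RHS value — holds.
(iv) {A, B} → C: (A=37, B=q): 3 rows → C takes values {7, 10, 9} — violation; (A=37, B=l): 2 rows → C takes values {10, 7} — violation — fails.
2 of the 4 dependencies hold.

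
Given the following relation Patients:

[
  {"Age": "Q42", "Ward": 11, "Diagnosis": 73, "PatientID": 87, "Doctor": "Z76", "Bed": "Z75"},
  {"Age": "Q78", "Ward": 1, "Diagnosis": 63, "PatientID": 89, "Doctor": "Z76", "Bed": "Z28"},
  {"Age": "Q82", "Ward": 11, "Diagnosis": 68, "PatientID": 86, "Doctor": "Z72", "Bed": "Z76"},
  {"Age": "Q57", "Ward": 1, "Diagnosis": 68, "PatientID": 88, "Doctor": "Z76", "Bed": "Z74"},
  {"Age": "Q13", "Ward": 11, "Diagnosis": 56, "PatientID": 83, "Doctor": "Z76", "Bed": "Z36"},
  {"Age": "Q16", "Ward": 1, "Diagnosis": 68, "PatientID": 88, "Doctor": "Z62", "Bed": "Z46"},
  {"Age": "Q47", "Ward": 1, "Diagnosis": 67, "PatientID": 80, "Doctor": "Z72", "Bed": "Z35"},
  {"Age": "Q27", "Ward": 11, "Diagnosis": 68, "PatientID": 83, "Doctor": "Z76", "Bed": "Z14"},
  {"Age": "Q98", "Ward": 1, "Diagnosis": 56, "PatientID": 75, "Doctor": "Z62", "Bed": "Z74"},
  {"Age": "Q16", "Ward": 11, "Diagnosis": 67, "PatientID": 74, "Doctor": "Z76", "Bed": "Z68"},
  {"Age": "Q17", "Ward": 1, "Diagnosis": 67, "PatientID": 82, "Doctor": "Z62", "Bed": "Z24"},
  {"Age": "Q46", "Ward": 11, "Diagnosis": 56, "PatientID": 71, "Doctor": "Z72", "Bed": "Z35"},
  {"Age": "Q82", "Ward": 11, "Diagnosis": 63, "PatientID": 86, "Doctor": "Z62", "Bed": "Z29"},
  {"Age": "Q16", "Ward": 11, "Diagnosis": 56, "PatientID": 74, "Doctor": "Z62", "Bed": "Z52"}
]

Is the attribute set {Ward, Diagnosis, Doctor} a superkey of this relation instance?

All 14 rows have distinct {Ward, Diagnosis, Doctor} values, so {Ward, Diagnosis, Doctor} → (all attributes) holds and {Ward, Diagnosis, Doctor} is a superkey.

Yes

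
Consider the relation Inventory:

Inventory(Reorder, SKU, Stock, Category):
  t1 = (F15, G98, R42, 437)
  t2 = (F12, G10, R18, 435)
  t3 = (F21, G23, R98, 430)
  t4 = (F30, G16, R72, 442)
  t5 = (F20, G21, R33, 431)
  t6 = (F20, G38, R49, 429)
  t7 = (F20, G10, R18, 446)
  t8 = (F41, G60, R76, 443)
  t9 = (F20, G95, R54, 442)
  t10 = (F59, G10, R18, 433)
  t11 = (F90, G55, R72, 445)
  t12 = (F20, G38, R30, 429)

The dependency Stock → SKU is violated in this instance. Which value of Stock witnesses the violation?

R72

Stock=R42: row 1 → SKU = G98 ✓
Stock=R18: rows 2, 7, 10 → SKU = G10, G10, G10 ✓
Stock=R98: row 3 → SKU = G23 ✓
Stock=R72: rows 4, 11 → SKU takes values {G16, G55} — violation
Stock=R33: row 5 → SKU = G21 ✓
Stock=R49: row 6 → SKU = G38 ✓
Stock=R76: row 8 → SKU = G60 ✓
Stock=R54: row 9 → SKU = G95 ✓
Stock=R30: row 12 → SKU = G38 ✓
The only Stock value with inconsistent SKU is Stock=R72.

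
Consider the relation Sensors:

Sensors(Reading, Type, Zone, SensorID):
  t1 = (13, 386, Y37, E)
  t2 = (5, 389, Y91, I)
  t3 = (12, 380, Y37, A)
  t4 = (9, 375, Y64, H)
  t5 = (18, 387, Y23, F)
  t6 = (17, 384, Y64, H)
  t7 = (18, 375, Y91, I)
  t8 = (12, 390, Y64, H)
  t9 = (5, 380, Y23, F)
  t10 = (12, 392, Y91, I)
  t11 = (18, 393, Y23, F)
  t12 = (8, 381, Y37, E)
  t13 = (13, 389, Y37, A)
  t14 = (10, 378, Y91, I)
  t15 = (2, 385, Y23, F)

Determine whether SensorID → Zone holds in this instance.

Yes

SensorID=E: rows 1, 12 → Zone = Y37, Y37 ✓
SensorID=I: rows 2, 7, 10, 14 → Zone = Y91, Y91, Y91, Y91 ✓
SensorID=A: rows 3, 13 → Zone = Y37, Y37 ✓
SensorID=H: rows 4, 6, 8 → Zone = Y64, Y64, Y64 ✓
SensorID=F: rows 5, 9, 11, 15 → Zone = Y23, Y23, Y23, Y23 ✓
Every SensorID value is associated with a single Zone value, so SensorID → Zone holds.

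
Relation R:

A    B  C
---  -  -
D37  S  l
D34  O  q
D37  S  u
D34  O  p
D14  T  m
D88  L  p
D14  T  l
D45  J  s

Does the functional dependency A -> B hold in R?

A=D37: 2 rows → B = S, S ✓
A=D34: 2 rows → B = O, O ✓
A=D14: 2 rows → B = T, T ✓
A=D88: 1 row → B = L ✓
A=D45: 1 row → B = J ✓
Every A value is associated with a single B value, so A -> B holds.

Yes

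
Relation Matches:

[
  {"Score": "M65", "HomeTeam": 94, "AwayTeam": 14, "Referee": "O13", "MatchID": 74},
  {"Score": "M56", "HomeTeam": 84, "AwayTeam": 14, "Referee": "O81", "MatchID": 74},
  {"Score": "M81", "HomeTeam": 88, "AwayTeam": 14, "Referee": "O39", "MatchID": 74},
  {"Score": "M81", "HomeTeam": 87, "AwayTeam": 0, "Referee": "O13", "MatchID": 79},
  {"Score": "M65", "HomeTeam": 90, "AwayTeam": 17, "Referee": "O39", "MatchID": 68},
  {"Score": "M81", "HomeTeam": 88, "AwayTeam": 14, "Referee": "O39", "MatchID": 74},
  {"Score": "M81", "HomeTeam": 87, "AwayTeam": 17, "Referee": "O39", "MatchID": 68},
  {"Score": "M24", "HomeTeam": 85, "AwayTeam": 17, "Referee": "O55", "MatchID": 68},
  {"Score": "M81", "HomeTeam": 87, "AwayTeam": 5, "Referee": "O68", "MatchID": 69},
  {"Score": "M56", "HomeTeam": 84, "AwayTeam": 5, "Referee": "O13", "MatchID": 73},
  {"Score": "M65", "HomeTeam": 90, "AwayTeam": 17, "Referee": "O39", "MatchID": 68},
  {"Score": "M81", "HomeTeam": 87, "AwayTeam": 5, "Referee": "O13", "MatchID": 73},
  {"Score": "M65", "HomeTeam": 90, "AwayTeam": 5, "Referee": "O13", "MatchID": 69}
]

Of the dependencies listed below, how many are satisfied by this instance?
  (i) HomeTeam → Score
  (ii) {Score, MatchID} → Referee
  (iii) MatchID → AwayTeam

3

(i) HomeTeam → Score: every LHS value maps to a single RHS value — holds.
(ii) {Score, MatchID} → Referee: every LHS value maps to a single RHS value — holds.
(iii) MatchID → AwayTeam: every LHS value maps to a single RHS value — holds.
3 of the 3 dependencies hold.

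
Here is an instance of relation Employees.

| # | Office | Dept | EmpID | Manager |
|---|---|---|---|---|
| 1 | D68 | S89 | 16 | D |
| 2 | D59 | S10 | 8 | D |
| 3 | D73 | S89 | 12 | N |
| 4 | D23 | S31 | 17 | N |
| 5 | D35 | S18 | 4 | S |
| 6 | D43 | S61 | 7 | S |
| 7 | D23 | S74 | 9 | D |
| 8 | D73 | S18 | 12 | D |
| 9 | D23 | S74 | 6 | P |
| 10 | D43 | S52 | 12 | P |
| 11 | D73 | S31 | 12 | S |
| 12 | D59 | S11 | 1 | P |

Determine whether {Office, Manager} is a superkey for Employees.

Yes

All 12 rows have distinct {Office, Manager} values, so {Office, Manager} → (all attributes) holds and {Office, Manager} is a superkey.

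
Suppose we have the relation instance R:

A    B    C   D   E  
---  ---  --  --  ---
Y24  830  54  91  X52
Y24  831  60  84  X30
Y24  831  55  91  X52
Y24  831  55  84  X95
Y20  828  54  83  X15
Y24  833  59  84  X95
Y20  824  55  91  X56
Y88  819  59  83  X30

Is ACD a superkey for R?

All 8 rows have distinct ACD values, so ACD → (all attributes) holds and ACD is a superkey.

Yes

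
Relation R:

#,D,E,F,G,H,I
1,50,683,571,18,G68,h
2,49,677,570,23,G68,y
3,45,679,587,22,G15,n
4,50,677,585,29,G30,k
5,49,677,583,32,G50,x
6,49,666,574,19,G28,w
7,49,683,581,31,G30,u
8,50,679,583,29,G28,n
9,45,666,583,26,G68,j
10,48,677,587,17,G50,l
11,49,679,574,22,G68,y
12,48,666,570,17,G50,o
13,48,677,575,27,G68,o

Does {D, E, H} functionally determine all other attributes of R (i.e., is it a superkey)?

All 13 rows have distinct {D, E, H} values, so {D, E, H} → (all attributes) holds and {D, E, H} is a superkey.

Yes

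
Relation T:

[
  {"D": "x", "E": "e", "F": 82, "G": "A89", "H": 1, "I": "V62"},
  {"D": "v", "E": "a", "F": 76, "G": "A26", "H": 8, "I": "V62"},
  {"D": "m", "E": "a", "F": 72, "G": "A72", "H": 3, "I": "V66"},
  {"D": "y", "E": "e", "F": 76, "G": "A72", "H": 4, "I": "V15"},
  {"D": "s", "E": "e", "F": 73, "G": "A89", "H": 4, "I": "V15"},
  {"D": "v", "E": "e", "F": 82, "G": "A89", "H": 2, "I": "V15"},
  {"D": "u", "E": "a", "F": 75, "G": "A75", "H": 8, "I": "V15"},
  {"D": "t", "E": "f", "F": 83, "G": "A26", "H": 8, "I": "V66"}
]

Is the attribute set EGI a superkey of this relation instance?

No

Two distinct rows share (E=e, G=A89, I=V15), so EGI does not determine every attribute — not a superkey.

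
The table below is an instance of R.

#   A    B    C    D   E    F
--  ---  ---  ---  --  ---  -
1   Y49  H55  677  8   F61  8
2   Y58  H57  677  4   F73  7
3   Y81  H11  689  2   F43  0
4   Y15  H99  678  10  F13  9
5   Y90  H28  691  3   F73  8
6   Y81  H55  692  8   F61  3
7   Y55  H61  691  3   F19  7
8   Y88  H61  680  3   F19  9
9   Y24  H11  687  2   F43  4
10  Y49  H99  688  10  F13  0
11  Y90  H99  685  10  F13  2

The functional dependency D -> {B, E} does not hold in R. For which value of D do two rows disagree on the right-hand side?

D=8: rows 1, 6 → {B,E} = (H55, F61), (H55, F61) ✓
D=4: row 2 → {B,E} = (H57, F73) ✓
D=2: rows 3, 9 → {B,E} = (H11, F43), (H11, F43) ✓
D=10: rows 4, 10, 11 → {B,E} = (H99, F13), (H99, F13), (H99, F13) ✓
D=3: rows 5, 7, 8 → {B,E} takes values {(H28, F73), (H61, F19)} — violation
The only D value with inconsistent RHS is D=3.

3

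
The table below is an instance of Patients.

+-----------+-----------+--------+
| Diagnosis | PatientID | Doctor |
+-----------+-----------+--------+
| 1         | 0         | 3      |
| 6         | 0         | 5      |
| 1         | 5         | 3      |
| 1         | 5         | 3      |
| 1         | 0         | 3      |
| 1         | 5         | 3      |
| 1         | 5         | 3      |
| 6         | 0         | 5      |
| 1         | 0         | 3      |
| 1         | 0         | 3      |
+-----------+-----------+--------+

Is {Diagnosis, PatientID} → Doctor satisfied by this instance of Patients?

Yes

(Diagnosis=1, PatientID=0): 4 rows → Doctor = 3, 3, 3, 3 ✓
(Diagnosis=6, PatientID=0): 2 rows → Doctor = 5, 5 ✓
(Diagnosis=1, PatientID=5): 4 rows → Doctor = 3, 3, 3, 3 ✓
Every {Diagnosis, PatientID} value is associated with a single Doctor value, so {Diagnosis, PatientID} → Doctor holds.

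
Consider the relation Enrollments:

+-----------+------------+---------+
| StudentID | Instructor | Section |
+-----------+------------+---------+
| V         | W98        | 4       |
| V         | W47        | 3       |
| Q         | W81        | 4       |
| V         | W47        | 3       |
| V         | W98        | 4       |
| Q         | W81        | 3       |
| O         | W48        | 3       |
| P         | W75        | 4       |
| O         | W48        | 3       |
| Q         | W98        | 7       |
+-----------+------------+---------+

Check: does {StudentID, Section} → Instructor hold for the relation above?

(StudentID=V, Section=4): 2 rows → Instructor = W98, W98 ✓
(StudentID=V, Section=3): 2 rows → Instructor = W47, W47 ✓
(StudentID=Q, Section=4): 1 row → Instructor = W81 ✓
(StudentID=Q, Section=3): 1 row → Instructor = W81 ✓
(StudentID=O, Section=3): 2 rows → Instructor = W48, W48 ✓
(StudentID=P, Section=4): 1 row → Instructor = W75 ✓
(StudentID=Q, Section=7): 1 row → Instructor = W98 ✓
Every {StudentID, Section} value is associated with a single Instructor value, so {StudentID, Section} → Instructor holds.

Yes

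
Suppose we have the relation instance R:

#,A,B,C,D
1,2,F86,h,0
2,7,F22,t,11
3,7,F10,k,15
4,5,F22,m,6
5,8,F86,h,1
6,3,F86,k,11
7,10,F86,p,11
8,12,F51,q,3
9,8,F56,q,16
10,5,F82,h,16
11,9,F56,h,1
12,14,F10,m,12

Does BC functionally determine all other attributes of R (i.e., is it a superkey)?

No

Rows 1 and 5 have the same BC value (B=F86, C=h) but are distinct tuples, so BC does not determine every attribute — not a superkey.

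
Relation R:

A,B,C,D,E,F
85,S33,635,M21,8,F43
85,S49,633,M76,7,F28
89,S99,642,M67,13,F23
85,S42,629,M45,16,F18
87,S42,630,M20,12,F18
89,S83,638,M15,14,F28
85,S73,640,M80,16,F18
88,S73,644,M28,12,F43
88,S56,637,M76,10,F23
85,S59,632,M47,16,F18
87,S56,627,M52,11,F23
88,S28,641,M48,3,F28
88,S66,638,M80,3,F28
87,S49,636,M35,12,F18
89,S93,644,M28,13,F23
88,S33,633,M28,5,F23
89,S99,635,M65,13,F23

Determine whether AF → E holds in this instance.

No

(A=85, F=F43): 1 row → E = 8 ✓
(A=85, F=F28): 1 row → E = 7 ✓
(A=89, F=F23): 3 rows → E = 13, 13, 13 ✓
(A=85, F=F18): 3 rows → E = 16, 16, 16 ✓
(A=87, F=F18): 2 rows → E = 12, 12 ✓
(A=89, F=F28): 1 row → E = 14 ✓
(A=88, F=F43): 1 row → E = 12 ✓
(A=88, F=F23): 2 rows → E takes values {10, 5} — violation
(A=87, F=F23): 1 row → E = 11 ✓
(A=88, F=F28): 2 rows → E = 3, 3 ✓
Two rows agree on AF but differ on E, so AF → E does not hold.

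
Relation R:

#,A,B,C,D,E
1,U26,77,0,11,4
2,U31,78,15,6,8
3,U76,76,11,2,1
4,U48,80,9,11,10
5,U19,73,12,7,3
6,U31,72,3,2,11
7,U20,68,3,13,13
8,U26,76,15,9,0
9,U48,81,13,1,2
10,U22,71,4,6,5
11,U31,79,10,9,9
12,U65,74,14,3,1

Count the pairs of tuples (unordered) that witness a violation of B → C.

1

B=76: violating pairs (3,8) — 1 pair.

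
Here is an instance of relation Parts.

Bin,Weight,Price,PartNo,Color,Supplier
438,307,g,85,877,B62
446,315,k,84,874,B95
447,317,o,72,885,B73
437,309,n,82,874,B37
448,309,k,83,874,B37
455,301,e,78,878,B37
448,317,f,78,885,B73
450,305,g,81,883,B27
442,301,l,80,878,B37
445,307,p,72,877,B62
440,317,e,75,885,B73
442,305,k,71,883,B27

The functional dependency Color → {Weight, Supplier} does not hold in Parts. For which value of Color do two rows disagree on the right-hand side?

Color=877: 2 rows → {Weight,Supplier} = (307, B62), (307, B62) ✓
Color=874: 3 rows → {Weight,Supplier} takes values {(315, B95), (309, B37)} — violation
Color=885: 3 rows → {Weight,Supplier} = (317, B73), (317, B73), (317, B73) ✓
Color=878: 2 rows → {Weight,Supplier} = (301, B37), (301, B37) ✓
Color=883: 2 rows → {Weight,Supplier} = (305, B27), (305, B27) ✓
The only Color value with inconsistent RHS is Color=874.

874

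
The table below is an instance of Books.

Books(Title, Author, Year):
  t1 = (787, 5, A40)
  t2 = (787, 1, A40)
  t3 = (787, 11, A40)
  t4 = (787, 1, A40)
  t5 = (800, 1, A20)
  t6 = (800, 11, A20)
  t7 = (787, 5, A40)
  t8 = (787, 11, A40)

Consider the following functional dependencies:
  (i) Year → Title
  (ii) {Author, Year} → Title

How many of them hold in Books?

2

(i) Year → Title: every LHS value maps to a single RHS value — holds.
(ii) {Author, Year} → Title: every LHS value maps to a single RHS value — holds.
2 of the 2 dependencies hold.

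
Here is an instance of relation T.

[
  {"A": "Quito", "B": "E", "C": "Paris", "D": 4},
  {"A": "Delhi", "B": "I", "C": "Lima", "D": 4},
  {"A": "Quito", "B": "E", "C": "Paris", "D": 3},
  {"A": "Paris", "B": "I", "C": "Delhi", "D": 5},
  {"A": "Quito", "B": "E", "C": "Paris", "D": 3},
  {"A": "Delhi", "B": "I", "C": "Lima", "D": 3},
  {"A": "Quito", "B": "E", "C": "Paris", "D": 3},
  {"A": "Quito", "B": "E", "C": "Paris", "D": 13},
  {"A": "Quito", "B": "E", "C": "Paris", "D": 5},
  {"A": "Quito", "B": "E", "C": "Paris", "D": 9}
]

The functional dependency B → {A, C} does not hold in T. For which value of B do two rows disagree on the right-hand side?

B=E: 7 rows → {A,C} = (Quito, Paris), (Quito, Paris), (Quito, Paris), (Quito, Paris), (Quito, Paris), (Quito, Paris), (Quito, Paris) ✓
B=I: 3 rows → {A,C} takes values {(Delhi, Lima), (Paris, Delhi)} — violation
The only B value with inconsistent RHS is B=I.

I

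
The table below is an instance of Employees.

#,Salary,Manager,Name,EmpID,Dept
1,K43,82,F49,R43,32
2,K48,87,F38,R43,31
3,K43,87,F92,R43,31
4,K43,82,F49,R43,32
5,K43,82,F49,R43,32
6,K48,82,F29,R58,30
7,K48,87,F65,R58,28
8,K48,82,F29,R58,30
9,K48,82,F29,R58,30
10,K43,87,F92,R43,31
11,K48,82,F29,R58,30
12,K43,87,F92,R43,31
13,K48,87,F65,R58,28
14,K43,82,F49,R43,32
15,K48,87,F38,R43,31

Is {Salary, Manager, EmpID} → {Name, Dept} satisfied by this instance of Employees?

(Salary=K43, Manager=82, EmpID=R43): rows 1, 4, 5, 14 → {Name,Dept} = (F49, 32), (F49, 32), (F49, 32), (F49, 32) ✓
(Salary=K48, Manager=87, EmpID=R43): rows 2, 15 → {Name,Dept} = (F38, 31), (F38, 31) ✓
(Salary=K43, Manager=87, EmpID=R43): rows 3, 10, 12 → {Name,Dept} = (F92, 31), (F92, 31), (F92, 31) ✓
(Salary=K48, Manager=82, EmpID=R58): rows 6, 8, 9, 11 → {Name,Dept} = (F29, 30), (F29, 30), (F29, 30), (F29, 30) ✓
(Salary=K48, Manager=87, EmpID=R58): rows 7, 13 → {Name,Dept} = (F65, 28), (F65, 28) ✓
Every {Salary, Manager, EmpID} value is associated with a single {Name, Dept} value, so {Salary, Manager, EmpID} → {Name, Dept} holds.

Yes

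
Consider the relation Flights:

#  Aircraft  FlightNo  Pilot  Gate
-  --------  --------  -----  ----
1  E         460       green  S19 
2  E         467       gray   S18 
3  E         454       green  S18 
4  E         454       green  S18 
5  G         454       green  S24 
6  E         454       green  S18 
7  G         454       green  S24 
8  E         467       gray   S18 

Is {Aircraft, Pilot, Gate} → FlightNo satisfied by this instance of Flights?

Yes

(Aircraft=E, Pilot=green, Gate=S19): row 1 → FlightNo = 460 ✓
(Aircraft=E, Pilot=gray, Gate=S18): rows 2, 8 → FlightNo = 467, 467 ✓
(Aircraft=E, Pilot=green, Gate=S18): rows 3, 4, 6 → FlightNo = 454, 454, 454 ✓
(Aircraft=G, Pilot=green, Gate=S24): rows 5, 7 → FlightNo = 454, 454 ✓
Every {Aircraft, Pilot, Gate} value is associated with a single FlightNo value, so {Aircraft, Pilot, Gate} → FlightNo holds.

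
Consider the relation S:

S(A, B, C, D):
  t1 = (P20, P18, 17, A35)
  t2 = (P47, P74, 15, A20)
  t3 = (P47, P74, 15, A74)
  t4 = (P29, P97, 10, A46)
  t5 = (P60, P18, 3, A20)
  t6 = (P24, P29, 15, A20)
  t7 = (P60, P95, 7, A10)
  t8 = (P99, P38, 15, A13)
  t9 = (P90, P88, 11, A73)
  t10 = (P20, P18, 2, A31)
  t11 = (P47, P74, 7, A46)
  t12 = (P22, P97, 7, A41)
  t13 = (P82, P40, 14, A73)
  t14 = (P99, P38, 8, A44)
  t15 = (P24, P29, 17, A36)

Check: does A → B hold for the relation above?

A=P20: rows 1, 10 → B = P18, P18 ✓
A=P47: rows 2, 3, 11 → B = P74, P74, P74 ✓
A=P29: row 4 → B = P97 ✓
A=P60: rows 5, 7 → B takes values {P18, P95} — violation
A=P24: rows 6, 15 → B = P29, P29 ✓
A=P99: rows 8, 14 → B = P38, P38 ✓
A=P90: row 9 → B = P88 ✓
A=P22: row 12 → B = P97 ✓
A=P82: row 13 → B = P40 ✓
Two rows agree on A but differ on B, so A → B does not hold.

No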